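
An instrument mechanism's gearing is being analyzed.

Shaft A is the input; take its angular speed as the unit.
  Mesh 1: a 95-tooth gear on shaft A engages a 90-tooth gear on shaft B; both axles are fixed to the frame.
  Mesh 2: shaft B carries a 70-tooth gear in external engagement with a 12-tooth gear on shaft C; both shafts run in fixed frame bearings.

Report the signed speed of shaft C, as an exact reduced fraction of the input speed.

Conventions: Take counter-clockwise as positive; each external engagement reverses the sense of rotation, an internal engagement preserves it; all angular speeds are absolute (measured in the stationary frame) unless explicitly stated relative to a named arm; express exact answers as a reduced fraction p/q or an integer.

665/108

2-mesh fixed-axis compound train (all bearings frame-fixed)
mesh 1 [95T→90T]: |ω|/ω_in = 1×95/90 = 19/18, sense flips to −
mesh 2 [70T→12T]: |ω|/ω_in = (19/18)×70/12 = 665/108, sense flips to +
signed output speed (× input speed) = 665/108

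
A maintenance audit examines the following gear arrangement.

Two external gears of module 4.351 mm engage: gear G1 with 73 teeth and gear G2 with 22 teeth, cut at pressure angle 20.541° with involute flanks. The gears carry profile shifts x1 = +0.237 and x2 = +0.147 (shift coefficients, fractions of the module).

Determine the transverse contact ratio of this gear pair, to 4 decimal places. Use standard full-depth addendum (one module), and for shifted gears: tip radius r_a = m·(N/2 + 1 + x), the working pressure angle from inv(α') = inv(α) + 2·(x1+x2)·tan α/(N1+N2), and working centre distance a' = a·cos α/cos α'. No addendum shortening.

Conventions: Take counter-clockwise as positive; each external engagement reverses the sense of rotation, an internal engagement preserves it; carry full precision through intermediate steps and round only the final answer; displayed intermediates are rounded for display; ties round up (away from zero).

class = single-mesh tooth geometry [involute pair 73T × 22T, m = 4.351]
base radii: r_b1 = 148.714479, r_b2 = 44.818062
tip radii: r_a1 = 164.193687, r_a2 = 52.851597
inv(α') = inv(20.541°) + 2·(+0.237+0.147)·tan α/(73+22) = 0.01922159  ⇒  α' = 21.70351°
a' = a·cos α / cos α' = 206.6725·cos 20.541°/cos 21.70351° = 208.298866
action lengths: √(r_a1²−r_b1²) = 69.595766, √(r_a2²−r_b2²) = 28.011294
base pitch p_b = π·m·cos α = 12.800009
CR = (69.595766 + 28.011294 − 208.298866·sin 21.70351°)/12.800009 = 1.607606
contact ratio ≈ 1.6076

1.6076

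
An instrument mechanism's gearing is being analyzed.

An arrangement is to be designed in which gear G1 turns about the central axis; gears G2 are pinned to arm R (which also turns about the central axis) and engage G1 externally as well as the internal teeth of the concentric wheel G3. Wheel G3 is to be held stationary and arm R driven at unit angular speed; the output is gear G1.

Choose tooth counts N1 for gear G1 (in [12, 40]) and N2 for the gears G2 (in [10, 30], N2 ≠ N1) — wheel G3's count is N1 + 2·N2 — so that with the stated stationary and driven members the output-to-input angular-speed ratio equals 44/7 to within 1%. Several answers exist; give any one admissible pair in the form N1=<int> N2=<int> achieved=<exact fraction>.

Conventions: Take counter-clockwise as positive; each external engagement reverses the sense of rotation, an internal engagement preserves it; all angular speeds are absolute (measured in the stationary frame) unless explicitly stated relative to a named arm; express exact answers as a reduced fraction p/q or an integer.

design class (target 44/7): planetary set
Willis with ω_ring = 0: ω_sun/ω_arm = (N1+N3)/N1; set equal to 44/7  ⇒  N3/N1 = 44/7 − 1 = 37/7
N3 = N1 + 2·N2  ⇒  N2/N1 = (N3/N1 − 1)/2 = (37/7 − 1)/2 = 15/7
smallest multiple with N1 ≥ 12 and N2 ≥ 10: k = 2  ⇒  N1 = 2·7 = 14, N2 = 2·15 = 30 (N1 ≤ 40, N2 ≤ 30, N2 ≠ N1 ✓), N3 = 14 + 2·30 = 74
check: (N1+N3)/N1 with N1 = 14, N3 = 74 gives 44/7; |achieved − target| = 0 ≤ 11/175 ✓

N1=14 N2=30 achieved=44/7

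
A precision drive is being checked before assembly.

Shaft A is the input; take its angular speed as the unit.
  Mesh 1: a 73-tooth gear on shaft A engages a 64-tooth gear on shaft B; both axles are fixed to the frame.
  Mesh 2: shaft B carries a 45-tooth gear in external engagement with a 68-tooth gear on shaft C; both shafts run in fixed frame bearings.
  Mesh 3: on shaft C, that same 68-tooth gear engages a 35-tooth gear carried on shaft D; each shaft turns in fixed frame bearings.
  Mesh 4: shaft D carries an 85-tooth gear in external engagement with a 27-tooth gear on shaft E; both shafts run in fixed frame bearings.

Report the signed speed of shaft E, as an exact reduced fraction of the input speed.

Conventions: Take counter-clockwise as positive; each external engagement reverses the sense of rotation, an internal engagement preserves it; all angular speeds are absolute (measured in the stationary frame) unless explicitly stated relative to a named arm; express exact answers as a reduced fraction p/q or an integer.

6205/1344

4-mesh fixed-axis compound train (all bearings frame-fixed)
mesh 1 [73T→64T]: |ω|/ω_in = 1×73/64 = 73/64, sense flips to −
mesh 2 [45T→68T]: |ω|/ω_in = (73/64)×45/68 = 3285/4352, sense flips to +
mesh 3 [68T→35T]: |ω|/ω_in = (3285/4352)×68/35 = 657/448, sense flips to −
mesh 4 [85T→27T]: |ω|/ω_in = (657/448)×85/27 = 6205/1344, sense flips to +
signed output speed (× input speed) = 6205/1344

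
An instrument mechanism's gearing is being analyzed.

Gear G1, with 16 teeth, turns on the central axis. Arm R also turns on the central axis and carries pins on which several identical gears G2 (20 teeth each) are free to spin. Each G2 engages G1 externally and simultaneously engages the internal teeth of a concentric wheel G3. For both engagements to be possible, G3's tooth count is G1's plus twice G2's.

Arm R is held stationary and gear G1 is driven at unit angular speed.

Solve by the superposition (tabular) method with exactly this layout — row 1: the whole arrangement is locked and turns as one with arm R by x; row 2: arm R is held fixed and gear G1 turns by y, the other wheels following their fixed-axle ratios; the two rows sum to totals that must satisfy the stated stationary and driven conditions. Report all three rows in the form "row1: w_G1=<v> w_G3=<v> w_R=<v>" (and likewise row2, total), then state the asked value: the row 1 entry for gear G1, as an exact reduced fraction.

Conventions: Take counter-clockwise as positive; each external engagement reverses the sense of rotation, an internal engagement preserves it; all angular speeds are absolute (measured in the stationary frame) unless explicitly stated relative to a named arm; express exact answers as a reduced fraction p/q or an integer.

class = planetary set [G3 = 16+2·20 = 56; Willis about the carrier]
superposition row 1 [locked train]: every member turns x
superposition row 2 [arm held]: sun y, ring −(16/56)·y, arm 0
boundary: total ω_arm = x = 0 and total ω_sun = x + y = 1  ⇒  y = 1, x = 0
row 2 ring = −(16/56)·1 = -2/7
totals (row 1 + row 2): sun 0 + 1 = 1, ring 0 + (-2/7) = -2/7, arm 0 + 0 = 0
asked cell (row1, sun) = 0

row1: w_G1=0 w_G3=0 w_R=0
row2: w_G1=1 w_G3=-2/7 w_R=0
total: w_G1=1 w_G3=-2/7 w_R=0
asked value: 0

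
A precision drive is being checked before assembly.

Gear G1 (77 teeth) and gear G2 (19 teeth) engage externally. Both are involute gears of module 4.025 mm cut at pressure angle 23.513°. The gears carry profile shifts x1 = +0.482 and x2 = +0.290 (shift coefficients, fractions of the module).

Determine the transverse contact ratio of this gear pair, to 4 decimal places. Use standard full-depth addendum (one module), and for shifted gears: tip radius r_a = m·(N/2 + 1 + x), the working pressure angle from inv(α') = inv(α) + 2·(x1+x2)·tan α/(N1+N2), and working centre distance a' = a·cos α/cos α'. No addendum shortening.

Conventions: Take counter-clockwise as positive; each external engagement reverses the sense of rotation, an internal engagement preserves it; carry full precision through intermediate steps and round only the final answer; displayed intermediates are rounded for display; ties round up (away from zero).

topology: single-mesh involute geometry — m = 4.025, 77T/19T pair
base radii: r_b1 = 142.095898, r_b2 = 35.062624
tip radii: r_a1 = 160.927550, r_a2 = 43.429750
inv(α') = inv(23.513°) + 2·(+0.482+0.290)·tan α/(77+19) = 0.03170050  ⇒  α' = 25.44545°
a' = a·cos α / cos α' = 193.2000·cos 23.513°/cos 25.44545° = 196.189977
action lengths: √(r_a1²−r_b1²) = 75.540930, √(r_a2²−r_b2²) = 25.627243
base pitch p_b = π·m·cos α = 11.594998
CR = (75.540930 + 25.627243 − 196.189977·sin 25.44545°)/11.594998 = 1.455355
contact ratio ≈ 1.4554

1.4554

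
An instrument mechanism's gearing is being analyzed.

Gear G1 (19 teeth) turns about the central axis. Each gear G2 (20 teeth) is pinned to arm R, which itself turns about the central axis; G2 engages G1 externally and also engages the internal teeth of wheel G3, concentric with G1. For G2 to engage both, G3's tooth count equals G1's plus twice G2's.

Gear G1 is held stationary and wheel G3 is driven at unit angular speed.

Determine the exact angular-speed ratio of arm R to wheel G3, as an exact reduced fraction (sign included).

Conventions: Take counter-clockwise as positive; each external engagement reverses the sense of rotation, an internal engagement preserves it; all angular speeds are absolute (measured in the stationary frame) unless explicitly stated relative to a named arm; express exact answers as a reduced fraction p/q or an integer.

59/78

class = planetary set [G3 = 19+2·20 = 59; Willis about the carrier]
ring teeth: 19 + 2·20 = 59
19(ω_sun−ω_arm) = −59(ω_ring−ω_arm),  ω_sun = 0, ω_ring = 1
19(0−ω_arm) = −59(1−ω_arm)  ⇒  78·ω_arm = 59  ⇒  ω_arm = 59/78
ω_out/ω_in = 59/78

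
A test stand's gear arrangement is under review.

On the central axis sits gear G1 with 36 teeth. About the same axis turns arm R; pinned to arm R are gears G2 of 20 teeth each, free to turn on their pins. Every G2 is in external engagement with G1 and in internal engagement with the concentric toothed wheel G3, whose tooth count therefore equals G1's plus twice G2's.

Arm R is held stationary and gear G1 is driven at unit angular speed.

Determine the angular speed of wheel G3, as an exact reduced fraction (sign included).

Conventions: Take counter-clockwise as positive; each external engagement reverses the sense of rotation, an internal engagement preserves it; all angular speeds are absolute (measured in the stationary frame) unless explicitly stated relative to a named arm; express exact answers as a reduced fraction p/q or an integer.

topology: planetary set — G1 36T / G2 20T / G3 76T, arm = carrier (Willis)
ring teeth: 36 + 2·20 = 76
36(ω_sun−ω_arm) = −76(ω_ring−ω_arm),  ω_arm = 0, ω_sun = 1
ω_ring = 0 − (36/76)(1−0) = -9/19
exact speed ratio = -9/19

-9/19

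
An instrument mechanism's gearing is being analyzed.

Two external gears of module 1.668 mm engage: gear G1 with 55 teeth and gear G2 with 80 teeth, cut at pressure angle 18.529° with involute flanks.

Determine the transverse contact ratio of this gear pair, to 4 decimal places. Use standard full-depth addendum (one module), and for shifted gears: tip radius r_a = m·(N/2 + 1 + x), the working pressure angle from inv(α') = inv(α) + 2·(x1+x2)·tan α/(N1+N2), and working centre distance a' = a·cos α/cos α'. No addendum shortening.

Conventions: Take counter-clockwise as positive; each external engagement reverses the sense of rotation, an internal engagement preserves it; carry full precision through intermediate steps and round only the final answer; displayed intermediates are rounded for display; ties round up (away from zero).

recognized (one external pair, fixed centres): single-mesh tooth geometry, m = 1.668, N1 = 55, N2 = 80
base radii: r_b1 = 43.492234, r_b2 = 63.261431
tip radii: r_a1 = 47.538000, r_a2 = 68.388000
no profile shift: α' = α, a' = a
action lengths: √(r_a1²−r_b1²) = 19.190807, √(r_a2²−r_b2²) = 25.979028
base pitch p_b = π·m·cos α = 4.968541
CR = (19.190807 + 25.979028 − 112.590000·sin 18.52900°)/4.968541 = 1.889985
contact ratio ≈ 1.8900

1.8900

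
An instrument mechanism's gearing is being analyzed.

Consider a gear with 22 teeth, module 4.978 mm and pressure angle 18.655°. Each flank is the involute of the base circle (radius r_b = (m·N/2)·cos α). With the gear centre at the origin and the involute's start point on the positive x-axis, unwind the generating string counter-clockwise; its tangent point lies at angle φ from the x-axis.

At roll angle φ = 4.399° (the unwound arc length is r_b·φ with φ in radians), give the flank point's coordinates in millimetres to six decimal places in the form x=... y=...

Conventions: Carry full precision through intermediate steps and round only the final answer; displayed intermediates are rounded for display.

x=52.033800 y=0.007822

topology: single-mesh involute geometry — m = 4.978, N = 22
pitch radius r_p = m·N/2 = 4.978·22/2 = 54.758000
base radius r_b = r_p·cos α = 54.758000·cos 18.655° = 51.881113
roll angle φ = 4.399° = 0.07677703 rad
x = r_b·(cos φ + φ·sin φ) = 52.033800
y = r_b·(sin φ − φ·cos φ) = 0.007822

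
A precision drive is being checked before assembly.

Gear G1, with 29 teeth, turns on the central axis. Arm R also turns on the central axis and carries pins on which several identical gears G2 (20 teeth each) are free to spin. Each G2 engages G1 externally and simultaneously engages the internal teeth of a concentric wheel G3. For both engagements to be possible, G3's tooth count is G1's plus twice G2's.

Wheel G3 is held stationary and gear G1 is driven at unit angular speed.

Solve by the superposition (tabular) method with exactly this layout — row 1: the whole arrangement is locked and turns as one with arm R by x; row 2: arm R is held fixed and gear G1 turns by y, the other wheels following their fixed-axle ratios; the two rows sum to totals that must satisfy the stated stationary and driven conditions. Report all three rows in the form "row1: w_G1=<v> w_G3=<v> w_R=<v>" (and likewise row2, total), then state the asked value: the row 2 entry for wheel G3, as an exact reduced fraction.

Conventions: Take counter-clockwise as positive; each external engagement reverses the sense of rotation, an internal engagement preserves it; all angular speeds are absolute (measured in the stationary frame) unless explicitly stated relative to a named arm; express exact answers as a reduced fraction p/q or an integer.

row1: w_G1=29/98 w_G3=29/98 w_R=29/98
row2: w_G1=69/98 w_G3=-29/98 w_R=0
total: w_G1=1 w_G3=0 w_R=29/98
asked value: -29/98

planetary set (29T centre, 20T on arm, 69T internal) — Willis relation
row 1: whole set turns with the arm by x
row 2 — arm fixed, fixed-axis ratios: sun y, ring −(29/69)·y, arm 0
boundary: total ω_ring = x − (29/69)·y = 0 and total ω_sun = x + y = 1  ⇒  y = 69/98, x = 29/98
row 2 ring = −(29/69)·69/98 = -29/98
totals (row 1 + row 2): sun 29/98 + 69/98 = 1, ring 29/98 + (-29/98) = 0, arm 29/98 + 0 = 29/98
asked cell (row2, ring) = -29/98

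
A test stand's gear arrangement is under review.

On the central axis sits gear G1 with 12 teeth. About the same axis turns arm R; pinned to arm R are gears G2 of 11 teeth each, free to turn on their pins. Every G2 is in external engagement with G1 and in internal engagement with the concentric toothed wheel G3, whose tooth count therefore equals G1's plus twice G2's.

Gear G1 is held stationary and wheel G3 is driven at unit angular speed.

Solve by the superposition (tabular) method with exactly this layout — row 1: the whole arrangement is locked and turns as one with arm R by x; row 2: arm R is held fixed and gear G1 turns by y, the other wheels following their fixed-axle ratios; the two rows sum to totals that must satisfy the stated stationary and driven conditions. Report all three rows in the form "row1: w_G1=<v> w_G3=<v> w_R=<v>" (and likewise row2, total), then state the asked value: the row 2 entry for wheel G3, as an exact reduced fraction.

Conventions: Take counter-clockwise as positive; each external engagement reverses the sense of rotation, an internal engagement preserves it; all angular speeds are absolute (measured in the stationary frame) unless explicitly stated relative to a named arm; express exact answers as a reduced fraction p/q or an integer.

class = planetary set [G3 = 12+2·11 = 34; Willis about the carrier]
row 1 (train locked, turned with arm): all members turn x
superposition row 2 [arm held]: sun y, ring −(12/34)·y, arm 0
boundary: total ω_sun = x + y = 0 and total ω_ring = x − (12/34)·y = 1  ⇒  y = -17/23, x = 17/23
row 2 ring = −(12/34)·(-17/23) = 6/23
totals (row 1 + row 2): sun 17/23 + (-17/23) = 0, ring 17/23 + 6/23 = 1, arm 17/23 + 0 = 17/23
asked cell (row2, ring) = 6/23

row1: w_G1=17/23 w_G3=17/23 w_R=17/23
row2: w_G1=-17/23 w_G3=6/23 w_R=0
total: w_G1=0 w_G3=1 w_R=17/23
asked value: 6/23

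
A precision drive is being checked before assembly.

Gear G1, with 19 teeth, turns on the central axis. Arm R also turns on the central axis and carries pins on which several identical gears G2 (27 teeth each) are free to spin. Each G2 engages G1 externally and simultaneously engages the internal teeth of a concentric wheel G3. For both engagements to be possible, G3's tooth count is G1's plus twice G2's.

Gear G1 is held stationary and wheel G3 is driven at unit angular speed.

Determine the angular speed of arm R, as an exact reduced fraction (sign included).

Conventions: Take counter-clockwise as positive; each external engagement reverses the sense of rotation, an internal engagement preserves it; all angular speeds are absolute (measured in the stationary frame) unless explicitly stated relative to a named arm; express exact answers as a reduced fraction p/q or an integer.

topology: planetary set — G1 19T / G2 27T / G3 73T, arm = carrier (Willis)
ring teeth: 19 + 2·27 = 73
19(ω_sun−ω_arm) = −73(ω_ring−ω_arm),  ω_sun = 0, ω_ring = 1
19(0−ω_arm) = −73(1−ω_arm)  ⇒  92·ω_arm = 73  ⇒  ω_arm = 73/92
exact speed ratio = 73/92

73/92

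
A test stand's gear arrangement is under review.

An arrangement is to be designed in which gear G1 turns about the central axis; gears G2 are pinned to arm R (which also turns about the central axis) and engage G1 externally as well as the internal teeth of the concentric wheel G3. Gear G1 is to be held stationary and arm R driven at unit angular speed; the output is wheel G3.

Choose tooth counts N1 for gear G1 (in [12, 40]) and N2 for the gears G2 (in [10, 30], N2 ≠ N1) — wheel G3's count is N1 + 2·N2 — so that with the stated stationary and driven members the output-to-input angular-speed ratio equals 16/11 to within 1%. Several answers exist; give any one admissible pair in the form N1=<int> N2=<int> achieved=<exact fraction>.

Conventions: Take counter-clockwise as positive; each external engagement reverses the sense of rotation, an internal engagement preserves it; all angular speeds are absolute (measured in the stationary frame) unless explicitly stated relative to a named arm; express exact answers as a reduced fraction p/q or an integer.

topology: planetary set — design target 16/11, arm = carrier (Willis)
Willis with ω_sun = 0: ω_ring/ω_arm = (N1+N3)/N3; set equal to 16/11  ⇒  N3/N1 = 1/(16/11 − 1) = 11/5
N3 = N1 + 2·N2  ⇒  N2/N1 = (N3/N1 − 1)/2 = (11/5 − 1)/2 = 3/5
smallest multiple with N1 ≥ 12 and N2 ≥ 10: k = 4  ⇒  N1 = 4·5 = 20, N2 = 4·3 = 12 (N1 ≤ 40, N2 ≤ 30, N2 ≠ N1 ✓), N3 = 20 + 2·12 = 44
check: (N1+N3)/N3 with N1 = 20, N3 = 44 gives 16/11; |achieved − target| = 0 ≤ 4/275 ✓

N1=20 N2=12 achieved=16/11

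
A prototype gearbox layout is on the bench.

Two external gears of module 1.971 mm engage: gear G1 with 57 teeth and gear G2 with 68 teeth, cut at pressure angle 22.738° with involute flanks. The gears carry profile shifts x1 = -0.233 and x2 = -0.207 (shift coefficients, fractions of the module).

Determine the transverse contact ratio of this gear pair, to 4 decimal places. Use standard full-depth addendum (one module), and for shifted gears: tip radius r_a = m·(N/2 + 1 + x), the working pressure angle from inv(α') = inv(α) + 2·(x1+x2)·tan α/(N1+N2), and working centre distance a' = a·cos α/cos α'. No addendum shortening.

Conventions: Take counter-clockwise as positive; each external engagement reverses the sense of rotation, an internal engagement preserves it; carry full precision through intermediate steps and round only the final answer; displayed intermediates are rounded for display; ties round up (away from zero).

1.7174

single-mesh involute tooth geometry (57T engaging 68T at module 1.971)
base radii: r_b1 = 51.807805, r_b2 = 61.805802
tip radii: r_a1 = 57.685257, r_a2 = 68.577003
inv(α') = inv(22.738°) + 2·(-0.233-0.207)·tan α/(57+68) = 0.01928521  ⇒  α' = 21.72649°
a' = a·cos α / cos α' = 123.1875·cos 22.738°/cos 21.72649° = 122.301738
action lengths: √(r_a1²−r_b1²) = 25.368095, √(r_a2²−r_b2²) = 29.712761
base pitch p_b = π·m·cos α = 5.710843
CR = (25.368095 + 29.712761 − 122.301738·sin 21.72649°)/5.710843 = 1.717373
contact ratio ≈ 1.7174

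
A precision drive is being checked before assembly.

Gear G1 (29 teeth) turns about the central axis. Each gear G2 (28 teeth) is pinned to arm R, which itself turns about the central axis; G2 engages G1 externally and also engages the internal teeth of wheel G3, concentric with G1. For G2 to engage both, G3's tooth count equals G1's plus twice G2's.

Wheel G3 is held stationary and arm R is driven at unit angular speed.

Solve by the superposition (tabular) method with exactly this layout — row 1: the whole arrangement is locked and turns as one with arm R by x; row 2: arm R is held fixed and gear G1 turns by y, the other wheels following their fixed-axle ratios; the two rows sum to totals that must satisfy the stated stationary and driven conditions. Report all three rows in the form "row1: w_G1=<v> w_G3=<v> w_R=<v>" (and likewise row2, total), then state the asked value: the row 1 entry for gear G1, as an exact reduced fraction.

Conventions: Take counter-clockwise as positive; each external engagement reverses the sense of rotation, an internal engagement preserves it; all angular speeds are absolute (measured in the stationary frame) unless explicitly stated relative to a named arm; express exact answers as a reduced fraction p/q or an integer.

row1: w_G1=1 w_G3=1 w_R=1
row2: w_G1=85/29 w_G3=-1 w_R=0
total: w_G1=114/29 w_G3=0 w_R=1
asked value: 1

recognized (axles ride arm R): planetary set, 29/28/85 teeth
row 1 — lock + rotate with arm: ω_sun = ω_ring = ω_arm = x
row 2: sun turns y, ring = −(29/85)·y, arm 0
boundary: total ω_ring = x − (29/85)·y = 0 and total ω_arm = x = 1  ⇒  y = 85/29, x = 1
row 2 ring = −(29/85)·85/29 = -1
totals (row 1 + row 2): sun 1 + 85/29 = 114/29, ring 1 + (-1) = 0, arm 1 + 0 = 1
asked cell (row1, sun) = 1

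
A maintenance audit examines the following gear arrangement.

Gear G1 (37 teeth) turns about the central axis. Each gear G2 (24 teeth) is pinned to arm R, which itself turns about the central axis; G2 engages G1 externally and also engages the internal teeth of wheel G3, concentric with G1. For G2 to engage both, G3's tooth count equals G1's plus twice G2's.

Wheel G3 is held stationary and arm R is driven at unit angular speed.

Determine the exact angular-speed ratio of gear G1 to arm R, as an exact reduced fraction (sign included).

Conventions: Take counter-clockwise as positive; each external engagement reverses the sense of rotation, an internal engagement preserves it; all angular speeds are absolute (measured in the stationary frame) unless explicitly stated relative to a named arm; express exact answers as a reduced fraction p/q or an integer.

122/37

topology: planetary set — G1 37T / G2 24T / G3 85T, arm = carrier (Willis)
ring teeth: 37 + 2·24 = 85
37(ω_sun−ω_arm) = −85(ω_ring−ω_arm),  ω_ring = 0, ω_arm = 1
ω_sun = 1 − (85/37)(0−1) = 122/37
ω_out/ω_in = 122/37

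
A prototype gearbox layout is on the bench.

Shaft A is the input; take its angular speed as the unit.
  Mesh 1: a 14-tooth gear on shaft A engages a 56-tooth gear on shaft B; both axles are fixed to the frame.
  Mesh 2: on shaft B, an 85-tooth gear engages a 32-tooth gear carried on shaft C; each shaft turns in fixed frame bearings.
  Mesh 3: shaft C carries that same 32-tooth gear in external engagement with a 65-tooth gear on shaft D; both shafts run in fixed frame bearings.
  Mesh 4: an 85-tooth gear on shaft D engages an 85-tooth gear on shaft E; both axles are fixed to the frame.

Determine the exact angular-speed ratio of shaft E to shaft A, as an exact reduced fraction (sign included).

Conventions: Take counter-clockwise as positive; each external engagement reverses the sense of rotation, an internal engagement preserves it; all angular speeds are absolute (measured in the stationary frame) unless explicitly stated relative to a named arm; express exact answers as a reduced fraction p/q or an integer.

class = fixed-axis compound train [4 meshes; 4 ratios multiply, 4 sense flips]
mesh 1 [14T→56T]: running ratio 1/4, sense −
mesh 2 [85T→32T]: running ratio 85/128, sense +
mesh 3 [32T→65T]: running ratio 17/52, sense −
mesh 4 [85T→85T]: running ratio 17/52, sense +
ω_out/ω_in = 17/52

17/52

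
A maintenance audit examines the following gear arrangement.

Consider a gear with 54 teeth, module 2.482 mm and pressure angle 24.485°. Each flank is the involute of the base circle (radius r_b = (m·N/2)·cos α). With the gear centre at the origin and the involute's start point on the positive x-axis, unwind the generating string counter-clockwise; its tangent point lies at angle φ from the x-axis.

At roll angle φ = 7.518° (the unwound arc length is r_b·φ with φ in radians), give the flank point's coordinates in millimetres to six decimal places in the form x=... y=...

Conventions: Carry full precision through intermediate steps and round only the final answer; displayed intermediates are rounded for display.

x=61.510173 y=0.045847

recognized (one wheel, involute flank): single-mesh tooth geometry, m = 2.482, N = 54
pitch radius r_p = m·N/2 = 2.482·54/2 = 67.014000
base radius r_b = r_p·cos α = 67.014000·cos 24.485° = 60.987418
roll angle φ = 7.518° = 0.13121385 rad
x = r_b·(cos φ + φ·sin φ) = 61.510173
y = r_b·(sin φ − φ·cos φ) = 0.045847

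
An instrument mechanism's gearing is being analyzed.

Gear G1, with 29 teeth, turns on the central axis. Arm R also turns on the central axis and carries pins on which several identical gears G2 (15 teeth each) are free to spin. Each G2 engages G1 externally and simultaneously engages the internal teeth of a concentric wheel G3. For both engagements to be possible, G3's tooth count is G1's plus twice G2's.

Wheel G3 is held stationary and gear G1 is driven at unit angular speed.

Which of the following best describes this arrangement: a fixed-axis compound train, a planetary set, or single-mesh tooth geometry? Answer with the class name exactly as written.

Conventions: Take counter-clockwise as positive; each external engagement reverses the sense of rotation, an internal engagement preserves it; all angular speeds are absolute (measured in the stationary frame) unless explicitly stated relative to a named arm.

topology: planetary set — G1 29T / G2 15T / G3 59T, arm = carrier (Willis)
classification: planetary set

planetary set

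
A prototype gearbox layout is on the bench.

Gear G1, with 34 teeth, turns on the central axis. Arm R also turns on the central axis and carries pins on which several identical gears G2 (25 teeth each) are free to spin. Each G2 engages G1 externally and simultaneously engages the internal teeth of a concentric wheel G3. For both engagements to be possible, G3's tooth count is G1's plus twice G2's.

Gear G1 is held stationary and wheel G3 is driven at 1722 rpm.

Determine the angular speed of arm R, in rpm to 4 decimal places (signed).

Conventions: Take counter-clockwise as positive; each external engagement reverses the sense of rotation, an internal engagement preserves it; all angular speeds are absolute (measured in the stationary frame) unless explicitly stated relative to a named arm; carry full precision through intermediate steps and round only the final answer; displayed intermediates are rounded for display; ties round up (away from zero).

planetary set (34T centre, 25T on arm, 84T internal) — Willis relation
normalise by the input: solve with ω_ring = 1, then scale by 1722 rpm
ring teeth: 34 + 2·25 = 84
34(ω_sun−ω_arm) = −84(ω_ring−ω_arm),  ω_sun = 0, ω_ring = 1
34(0−ω_arm) = −84(1−ω_arm)  ⇒  118·ω_arm = 84  ⇒  ω_arm = 42/59
scale: ω_arm = 42/59 × 1722 rpm = +1225.8305 rpm

+1225.8305 rpm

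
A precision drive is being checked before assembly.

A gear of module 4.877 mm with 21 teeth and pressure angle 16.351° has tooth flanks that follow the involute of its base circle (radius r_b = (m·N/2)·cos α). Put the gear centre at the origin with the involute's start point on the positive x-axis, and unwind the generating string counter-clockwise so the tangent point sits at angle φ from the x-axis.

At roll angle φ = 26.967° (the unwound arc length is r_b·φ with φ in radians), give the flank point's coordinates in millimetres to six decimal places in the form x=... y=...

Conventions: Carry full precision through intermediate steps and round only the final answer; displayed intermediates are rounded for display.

class = single-mesh tooth geometry [base-circle involute, m = 4.877, 21T]
pitch radius r_p = m·N/2 = 4.877·21/2 = 51.208500
base radius r_b = r_p·cos α = 51.208500·cos 16.351° = 49.137377
roll angle φ = 26.967° = 0.47066294 rad
x = r_b·(cos φ + φ·sin φ) = 54.282197
y = r_b·(sin φ − φ·cos φ) = 1.670204

x=54.282197 y=1.670204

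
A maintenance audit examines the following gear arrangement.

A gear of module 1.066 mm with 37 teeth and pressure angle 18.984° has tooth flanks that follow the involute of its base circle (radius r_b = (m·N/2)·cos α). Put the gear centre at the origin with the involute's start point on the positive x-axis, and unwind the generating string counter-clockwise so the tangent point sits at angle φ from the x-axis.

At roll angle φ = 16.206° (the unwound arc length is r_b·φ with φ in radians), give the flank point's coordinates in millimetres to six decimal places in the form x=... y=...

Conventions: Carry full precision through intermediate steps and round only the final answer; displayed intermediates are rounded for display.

x=19.379473 y=0.139541

recognized (one wheel, involute flank): single-mesh tooth geometry, m = 1.066, N = 37
pitch radius r_p = m·N/2 = 1.066·37/2 = 19.721000
base radius r_b = r_p·cos α = 19.721000·cos 18.984° = 18.648364
roll angle φ = 16.206° = 0.28284806 rad
x = r_b·(cos φ + φ·sin φ) = 19.379473
y = r_b·(sin φ − φ·cos φ) = 0.139541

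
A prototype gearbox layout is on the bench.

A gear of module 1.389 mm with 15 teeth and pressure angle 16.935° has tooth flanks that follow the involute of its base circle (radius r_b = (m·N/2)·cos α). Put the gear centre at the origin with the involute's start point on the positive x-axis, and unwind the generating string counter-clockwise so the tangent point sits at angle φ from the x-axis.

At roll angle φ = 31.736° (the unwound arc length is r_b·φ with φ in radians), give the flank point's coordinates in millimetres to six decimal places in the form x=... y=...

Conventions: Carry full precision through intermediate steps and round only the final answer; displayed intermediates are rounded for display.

x=11.379240 y=0.547387

recognized (one wheel, involute flank): single-mesh tooth geometry, m = 1.389, N = 15
pitch radius r_p = m·N/2 = 1.389·15/2 = 10.417500
base radius r_b = r_p·cos α = 10.417500·cos 16.935° = 9.965754
roll angle φ = 31.736° = 0.55389769 rad
x = r_b·(cos φ + φ·sin φ) = 11.379240
y = r_b·(sin φ − φ·cos φ) = 0.547387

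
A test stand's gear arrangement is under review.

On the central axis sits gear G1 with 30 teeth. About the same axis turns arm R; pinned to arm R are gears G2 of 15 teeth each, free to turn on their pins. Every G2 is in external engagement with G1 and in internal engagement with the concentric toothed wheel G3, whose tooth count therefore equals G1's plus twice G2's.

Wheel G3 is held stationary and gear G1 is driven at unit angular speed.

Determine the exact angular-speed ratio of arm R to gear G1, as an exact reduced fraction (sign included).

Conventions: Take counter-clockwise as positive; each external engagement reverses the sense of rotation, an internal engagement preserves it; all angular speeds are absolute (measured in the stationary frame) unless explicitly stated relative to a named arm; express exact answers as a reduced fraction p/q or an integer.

1/3

topology: planetary set — G1 30T / G2 15T / G3 60T, arm = carrier (Willis)
ring teeth: 30 + 2·15 = 60
30(ω_sun−ω_arm) = −60(ω_ring−ω_arm),  ω_ring = 0, ω_sun = 1
30(1−ω_arm) = −60(0−ω_arm)  ⇒  90·ω_arm = 30  ⇒  ω_arm = 1/3
ω_out/ω_in = 1/3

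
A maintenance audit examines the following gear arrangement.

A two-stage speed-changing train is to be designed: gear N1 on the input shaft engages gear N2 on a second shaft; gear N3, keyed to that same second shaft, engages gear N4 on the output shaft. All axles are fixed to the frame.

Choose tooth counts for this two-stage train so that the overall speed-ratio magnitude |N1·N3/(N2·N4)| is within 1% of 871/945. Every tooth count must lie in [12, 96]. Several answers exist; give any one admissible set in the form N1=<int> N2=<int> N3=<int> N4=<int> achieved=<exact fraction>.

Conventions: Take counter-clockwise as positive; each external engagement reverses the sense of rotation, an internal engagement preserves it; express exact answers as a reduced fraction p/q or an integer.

class = fixed-axis compound train [2-stage, 871/945 wanted]
target = 871/945 in lowest terms: an exact hit needs N1·N3 = k·871 and N2·N4 = k·945 for one integer k, every count in [12, 96]; additionally prefer no 1:1 stage (N1 ≠ N2, N3 ≠ N4)
k = 1: N1·N3 = 871 = 13·67, N2·N4 = 945 = 15·63
achieved = 13·67/(15·63) = 871/945; |achieved − target| = 0 ≤ 871/94500 ✓

N1=13 N2=15 N3=67 N4=63 achieved=871/945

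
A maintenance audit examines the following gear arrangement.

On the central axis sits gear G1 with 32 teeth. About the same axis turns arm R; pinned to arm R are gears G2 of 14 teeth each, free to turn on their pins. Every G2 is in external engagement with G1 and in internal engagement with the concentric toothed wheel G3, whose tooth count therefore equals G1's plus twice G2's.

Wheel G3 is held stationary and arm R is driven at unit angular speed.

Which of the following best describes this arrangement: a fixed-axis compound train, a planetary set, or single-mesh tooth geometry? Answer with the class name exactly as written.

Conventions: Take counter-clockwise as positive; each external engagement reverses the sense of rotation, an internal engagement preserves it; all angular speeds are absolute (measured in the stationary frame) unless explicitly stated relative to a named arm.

planetary set

planetary set (32T centre, 14T on arm, 60T internal) — Willis relation
classification: planetary set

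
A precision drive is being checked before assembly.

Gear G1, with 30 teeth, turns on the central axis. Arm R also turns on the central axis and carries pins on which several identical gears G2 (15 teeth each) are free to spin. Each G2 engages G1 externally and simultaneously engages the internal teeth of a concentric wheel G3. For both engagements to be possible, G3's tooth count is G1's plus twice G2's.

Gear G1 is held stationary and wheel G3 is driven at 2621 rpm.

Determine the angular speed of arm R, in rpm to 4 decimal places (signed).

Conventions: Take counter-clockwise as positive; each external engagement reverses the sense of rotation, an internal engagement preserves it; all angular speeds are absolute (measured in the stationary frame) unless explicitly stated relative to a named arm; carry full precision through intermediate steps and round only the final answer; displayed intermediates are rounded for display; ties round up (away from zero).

+1747.3333 rpm

planetary set (30T centre, 15T on arm, 60T internal) — Willis relation
normalise by the input: solve with ω_ring = 1, then scale by 2621 rpm
ring teeth: 30 + 2·15 = 60
30(ω_sun−ω_arm) = −60(ω_ring−ω_arm),  ω_sun = 0, ω_ring = 1
30(0−ω_arm) = −60(1−ω_arm)  ⇒  90·ω_arm = 60  ⇒  ω_arm = 2/3
scale: ω_arm = 2/3 × 2621 rpm = +1747.3333 rpm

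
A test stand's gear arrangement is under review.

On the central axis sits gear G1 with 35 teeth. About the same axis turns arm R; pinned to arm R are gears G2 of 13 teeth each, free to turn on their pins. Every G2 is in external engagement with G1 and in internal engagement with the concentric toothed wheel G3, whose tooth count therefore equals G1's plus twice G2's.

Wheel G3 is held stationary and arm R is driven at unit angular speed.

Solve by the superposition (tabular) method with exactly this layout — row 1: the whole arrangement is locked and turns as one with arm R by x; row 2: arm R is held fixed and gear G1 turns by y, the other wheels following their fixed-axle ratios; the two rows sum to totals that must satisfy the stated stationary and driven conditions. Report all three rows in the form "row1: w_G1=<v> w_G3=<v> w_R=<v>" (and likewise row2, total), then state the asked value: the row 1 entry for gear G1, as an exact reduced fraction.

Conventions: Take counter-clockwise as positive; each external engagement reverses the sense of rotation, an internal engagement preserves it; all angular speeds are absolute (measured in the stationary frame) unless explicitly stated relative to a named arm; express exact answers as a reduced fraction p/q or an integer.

row1: w_G1=1 w_G3=1 w_R=1
row2: w_G1=61/35 w_G3=-1 w_R=0
total: w_G1=96/35 w_G3=0 w_R=1
asked value: 1

topology: planetary set — G1 35T / G2 13T / G3 61T, arm = carrier (Willis)
row 1: whole set turns with the arm by x
superposition row 2 [arm held]: sun y, ring −(35/61)·y, arm 0
boundary: total ω_ring = x − (35/61)·y = 0 and total ω_arm = x = 1  ⇒  y = 61/35, x = 1
row 2 ring = −(35/61)·61/35 = -1
totals (row 1 + row 2): sun 1 + 61/35 = 96/35, ring 1 + (-1) = 0, arm 1 + 0 = 1
asked cell (row1, sun) = 1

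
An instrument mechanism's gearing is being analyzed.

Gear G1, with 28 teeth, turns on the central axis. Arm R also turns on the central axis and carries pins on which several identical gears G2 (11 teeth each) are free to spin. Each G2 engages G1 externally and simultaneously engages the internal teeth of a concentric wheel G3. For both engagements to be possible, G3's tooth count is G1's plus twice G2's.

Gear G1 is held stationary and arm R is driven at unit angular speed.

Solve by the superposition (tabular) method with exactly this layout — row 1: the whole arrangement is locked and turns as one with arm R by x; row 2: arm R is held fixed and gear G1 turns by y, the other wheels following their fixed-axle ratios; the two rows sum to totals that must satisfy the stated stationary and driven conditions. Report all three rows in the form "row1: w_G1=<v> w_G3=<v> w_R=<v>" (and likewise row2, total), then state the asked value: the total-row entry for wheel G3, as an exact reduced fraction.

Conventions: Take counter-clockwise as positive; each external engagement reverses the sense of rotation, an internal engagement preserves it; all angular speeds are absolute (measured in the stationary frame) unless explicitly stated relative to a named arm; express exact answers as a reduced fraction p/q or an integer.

row1: w_G1=1 w_G3=1 w_R=1
row2: w_G1=-1 w_G3=14/25 w_R=0
total: w_G1=0 w_G3=39/25 w_R=1
asked value: 39/25

topology: planetary set — G1 28T / G2 11T / G3 50T, arm = carrier (Willis)
row 1 — lock + rotate with arm: ω_sun = ω_ring = ω_arm = x
row 2 (arm held, sun turns y): ω_ring = −(28/50)·y, ω_arm = 0
boundary: total ω_sun = x + y = 0 and total ω_arm = x = 1  ⇒  y = -1, x = 1
row 2 ring = −(28/50)·(-1) = 14/25
totals (row 1 + row 2): sun 1 + (-1) = 0, ring 1 + 14/25 = 39/25, arm 1 + 0 = 1
asked cell (total, ring) = 39/25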